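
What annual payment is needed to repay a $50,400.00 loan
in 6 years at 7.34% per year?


Formula: PMT = PV * r / (1 - (1+r)^(-n))
Denominator: 1 - (1 + 0.0734)^(-6) = 0.346222
Numerator: $50,400.00 * 0.0734 = 3699.36
PMT = 3699.36 / 0.346222 = $10,684.94

$10,684.94


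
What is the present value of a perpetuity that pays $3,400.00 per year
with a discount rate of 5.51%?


Formula: PV = C / r
Substituting: PV = $3,400.00 / 0.0551
PV = $61,705.99

$61,705.99


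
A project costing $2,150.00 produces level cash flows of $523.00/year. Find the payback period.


Formula: Payback = investment / annual cash flow
Substituting: Payback = $2,150.00 / $523.00
Payback = 4.1109 years

4.1109 years


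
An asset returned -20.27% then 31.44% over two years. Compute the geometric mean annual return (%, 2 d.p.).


Formula: Geometric mean = ((1+r1)*(1+r2))^(1/2) - 1
Product: (1 + -0.2027) * (1 + 0.3144) = 0.7973 * 1.3144 = 1.047971
Square root: 1.047971^0.5 = 1.023705
Geometric mean = 1.023705 - 1 = 0.023705
As percentage: 2.37%

2.37%


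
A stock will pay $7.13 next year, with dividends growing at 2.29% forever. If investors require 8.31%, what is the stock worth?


Formula: P = D1 / (r - g)
Spread: r - g = 0.0831 - 0.0229 = 0.0602
Substituting: P = $7.13 / 0.0602
P = $118.44

$118.44


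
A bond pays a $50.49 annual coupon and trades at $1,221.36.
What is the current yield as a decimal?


Formula: Current yield = annual coupon / price
Substituting: CY = $50.49 / $1,221.36
CY = 0.041339

0.041339


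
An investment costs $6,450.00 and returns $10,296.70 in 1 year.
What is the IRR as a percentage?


Formula: IRR = C1/C0 - 1
Substituting: IRR = $10,296.70 / $6,450.00 - 1
Ratio: 1.596388 - 1 = 0.596388
IRR = 59.6388%

59.6388%


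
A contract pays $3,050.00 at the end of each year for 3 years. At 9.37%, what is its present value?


Formula: PV = PMT * (1 - (1+r)^(-n)) / r
Discount factor: (1 + 0.0937)^(-3) = 0.764373
Bracket: 1 - 0.764373 = 0.235627
PV = $3,050.00 * 0.235627 / 0.0937 = $7,669.82

$7,669.82


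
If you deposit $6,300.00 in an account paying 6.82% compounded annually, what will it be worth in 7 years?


Formula: FV = P * (1 + r)^n
Substituting: FV = $6,300.00 * (1 + 0.0682)^7
Growth factor: (1.0682)^7 = 1.586967
FV = $6,300.00 * 1.586967 = $9,997.89

$9,997.89


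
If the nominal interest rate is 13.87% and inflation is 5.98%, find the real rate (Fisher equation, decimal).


Formula: (1 + r_real) = (1 + r_nom) / (1 + inflation)
Substituting: (1 + r_real) = 1.1387 / 1.0598
(1 + r_real) = 1.074448
r_real = 1.074448 - 1 = 0.074448

0.074448


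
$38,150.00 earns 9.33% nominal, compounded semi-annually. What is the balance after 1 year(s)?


Formula: FV = P * (1 + r/m)^(m*t)
Period rate: r/m = 0.0933 / 2 = 0.04665
Total periods: m*t = 2 * 1 = 2
Growth factor: (1 + 0.04665)^2 = 1.095476
FV = $38,150.00 * 1.095476 = $41,792.42

$41,792.42


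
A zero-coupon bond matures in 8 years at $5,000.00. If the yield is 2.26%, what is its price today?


Formula: Price = FV / (1 + r)^n
Substituting: Price = $5,000.00 / (1 + 0.0226)^8
Discount factor: (1.0226)^8 = 1.195766
Price = $5,000.00 / 1.195766 = $4,181.42

$4,181.42


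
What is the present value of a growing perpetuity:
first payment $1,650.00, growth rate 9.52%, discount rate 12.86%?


Formula: PV = C / (r - g)
Spread: r - g = 0.1286 - 0.0952 = 0.0334
Substituting: PV = $1,650.00 / 0.0334
PV = $49,401.20

$49,401.20


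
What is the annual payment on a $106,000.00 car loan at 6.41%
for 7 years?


Formula: PMT = PV * r / (1 - (1+r)^(-n))
Denominator: 1 - (1 + 0.0641)^(-7) = 0.352674
Numerator: $106,000.00 * 0.0641 = 6794.6
PMT = 6794.6 / 0.352674 = $19,265.94

$19,265.94


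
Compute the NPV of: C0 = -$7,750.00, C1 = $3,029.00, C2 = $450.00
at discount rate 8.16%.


Formula: NPV = C0 + C1/(1+r) + C2/(1+r)^2
Discount C1: $3,029.00 / (1 + 0.0816) = $2,800.48
Discount C2: $450.00 / (1 + 0.0816)^2 = $384.66
NPV = -$7,750.00 + $2,800.48 + $384.66 = -$4,564.86

-$4,564.86


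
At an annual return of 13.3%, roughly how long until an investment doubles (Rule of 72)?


Formula: Years ≈ 72 / r
Substituting: Years ≈ 72 / 13.3
Years ≈ 5.4

5.4 years


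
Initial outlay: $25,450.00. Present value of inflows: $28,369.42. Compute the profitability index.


Formula: PI = PV(cash flows) / initial investment
Substituting: PI = $28,369.42 / $25,450.00
PI = 1.1147

1.1147


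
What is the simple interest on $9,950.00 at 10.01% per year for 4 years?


Formula: I = P * r * t
Substituting: I = $9,950.00 * 0.1001 * 4
Step: I = $9,950.00 * 0.4004
I = $3,983.98

$3,983.98


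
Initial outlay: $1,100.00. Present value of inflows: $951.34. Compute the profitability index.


Formula: PI = PV(cash flows) / initial investment
Substituting: PI = $951.34 / $1,100.00
PI = 0.8649

0.8649


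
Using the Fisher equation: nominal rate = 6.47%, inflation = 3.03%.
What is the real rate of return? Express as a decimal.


Formula: (1 + r_real) = (1 + r_nom) / (1 + inflation)
Substituting: (1 + r_real) = 1.0647 / 1.0303
(1 + r_real) = 1.033388
r_real = 1.033388 - 1 = 0.033388

0.033388


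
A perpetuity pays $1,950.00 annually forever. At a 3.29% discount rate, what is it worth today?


Formula: PV = C / r
Substituting: PV = $1,950.00 / 0.0329
PV = $59,270.52

$59,270.52


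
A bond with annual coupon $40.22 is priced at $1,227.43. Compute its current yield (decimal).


Formula: Current yield = annual coupon / price
Substituting: CY = $40.22 / $1,227.43
CY = 0.032768

0.032768


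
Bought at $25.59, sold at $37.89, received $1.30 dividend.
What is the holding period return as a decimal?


Formula: HPR = (P1 - P0 + D) / P0
Gain: $37.89 - $25.59 + $1.30 = $13.60
HPR = $13.60 / $25.59 = 0.5315

0.5315


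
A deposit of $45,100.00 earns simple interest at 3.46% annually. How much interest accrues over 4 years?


Formula: I = P * r * t
Substituting: I = $45,100.00 * 0.0346 * 4
Step: I = $45,100.00 * 0.1384
I = $6,241.84

$6,241.84


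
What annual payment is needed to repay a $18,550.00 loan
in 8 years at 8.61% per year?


Formula: PMT = PV * r / (1 - (1+r)^(-n))
Denominator: 1 - (1 + 0.0861)^(-8) = 0.483534
Numerator: $18,550.00 * 0.0861 = 1597.155
PMT = 1597.155 / 0.483534 = $3,303.09

$3,303.09


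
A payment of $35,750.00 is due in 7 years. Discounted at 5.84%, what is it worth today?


Formula: PV = FV / (1 + r)^n
Substituting: PV = $35,750.00 / (1 + 0.0584)^7
Discount factor: (1.0584)^7 = 1.487815
PV = $35,750.00 / 1.487815 = $24,028.53

$24,028.53


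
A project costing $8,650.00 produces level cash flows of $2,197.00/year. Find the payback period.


Formula: Payback = investment / annual cash flow
Substituting: Payback = $8,650.00 / $2,197.00
Payback = 3.9372 years

3.9372 years


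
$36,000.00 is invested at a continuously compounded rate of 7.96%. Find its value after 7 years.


Formula: FV = P * e^(r*t)
Exponent: r*t = 0.0796 * 7 = 0.5572
e^(0.5572) = 1.745777
FV = $36,000.00 * 1.745777 = $62,847.99

$62,847.99


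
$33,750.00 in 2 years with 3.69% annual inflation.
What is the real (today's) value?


Formula: Real value = nominal / (1 + inflation)^years
Price level: (1 + 0.0369)^2 = 1.075162
Real value = $33,750.00 / 1.075162 = $31,390.63

$31,390.63


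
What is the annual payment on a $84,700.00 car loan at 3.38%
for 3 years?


Formula: PMT = PV * r / (1 - (1+r)^(-n))
Denominator: 1 - (1 + 0.0338)^(-3) = 0.094913
Numerator: $84,700.00 * 0.0338 = 2862.86
PMT = 2862.86 / 0.094913 = $30,163.05

$30,163.05


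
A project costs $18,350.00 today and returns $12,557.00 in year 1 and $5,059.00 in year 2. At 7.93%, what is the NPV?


Formula: NPV = C0 + C1/(1+r) + C2/(1+r)^2
Discount C1: $12,557.00 / (1 + 0.0793) = $11,634.39
Discount C2: $5,059.00 / (1 + 0.0793)^2 = $4,342.90
NPV = -$18,350.00 + $11,634.39 + $4,342.90 = -$2,372.70

-$2,372.70


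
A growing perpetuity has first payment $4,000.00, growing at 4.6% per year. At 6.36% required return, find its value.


Formula: PV = C / (r - g)
Spread: r - g = 0.0636 - 0.046 = 0.0176
Substituting: PV = $4,000.00 / 0.0176
PV = $227,272.73

$227,272.73


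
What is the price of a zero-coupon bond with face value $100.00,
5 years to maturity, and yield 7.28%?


Formula: Price = FV / (1 + r)^n
Substituting: Price = $100.00 / (1 + 0.0728)^5
Discount factor: (1.0728)^5 = 1.420999
Price = $100.00 / 1.420999 = $70.37

$70.37


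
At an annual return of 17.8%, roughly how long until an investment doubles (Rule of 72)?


Formula: Years ≈ 72 / r
Substituting: Years ≈ 72 / 17.8
Years ≈ 4.0

4.0 years


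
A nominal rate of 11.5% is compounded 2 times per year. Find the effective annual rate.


Formula: EAR = (1 + r/m)^m - 1
Period rate: r/m = 0.115 / 2 = 0.0575
Compounding: (1 + 0.0575)^2 = 1.118306
EAR = 1.118306 - 1 = 0.118306

0.118306


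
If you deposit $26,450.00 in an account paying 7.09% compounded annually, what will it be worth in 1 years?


Formula: FV = P * (1 + r)^n
Substituting: FV = $26,450.00 * (1 + 0.0709)^1
Growth factor: (1.0709)^1 = 1.0709
FV = $26,450.00 * 1.0709 = $28,325.31

$28,325.31


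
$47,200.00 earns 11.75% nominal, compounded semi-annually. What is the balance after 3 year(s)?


Formula: FV = P * (1 + r/m)^(m*t)
Period rate: r/m = 0.1175 / 2 = 0.05875
Total periods: m*t = 2 * 3 = 6
Growth factor: (1 + 0.05875)^6 = 1.408512
FV = $47,200.00 * 1.408512 = $66,481.76

$66,481.76


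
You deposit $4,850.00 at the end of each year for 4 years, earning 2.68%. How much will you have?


Formula: FV = PMT * ((1+r)^n - 1) / r
Growth factor: (1 + 0.0268)^4 = 1.111587
Numerator: 1.111587 - 1 = 0.111587
FV = $4,850.00 * 0.111587 / 0.0268 = $20,193.91

$20,193.91


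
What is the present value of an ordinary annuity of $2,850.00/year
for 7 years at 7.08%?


Formula: PV = PMT * (1 - (1+r)^(-n)) / r
Discount factor: (1 + 0.0708)^(-7) = 0.6195
Bracket: 1 - 0.6195 = 0.3805
PV = $2,850.00 * 0.3805 / 0.0708 = $15,316.73

$15,316.73


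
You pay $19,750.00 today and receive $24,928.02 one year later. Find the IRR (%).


Formula: IRR = C1/C0 - 1
Substituting: IRR = $24,928.02 / $19,750.00 - 1
Ratio: 1.262178 - 1 = 0.262178
IRR = 26.2178%

26.2178%


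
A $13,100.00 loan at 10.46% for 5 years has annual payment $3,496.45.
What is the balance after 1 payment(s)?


Formula: Balance = PV*(1+r)^k - PMT*((1+r)^k - 1)/r
Growth: (1 + 0.1046)^1 = 1.1046
Accumulated factor: ((1+r)^k - 1)/r = 1.0
Balance = $13,100.00 * 1.1046 - $3,496.45 * 1.0
Balance = $10,973.81

$10,973.81


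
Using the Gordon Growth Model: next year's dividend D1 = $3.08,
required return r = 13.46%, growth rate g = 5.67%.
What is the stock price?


Formula: P = D1 / (r - g)
Spread: r - g = 0.1346 - 0.0567 = 0.0779
Substituting: P = $3.08 / 0.0779
P = $39.54

$39.54


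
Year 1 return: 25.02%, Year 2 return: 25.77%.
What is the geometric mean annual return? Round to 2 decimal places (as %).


Formula: Geometric mean = ((1+r1)*(1+r2))^(1/2) - 1
Product: (1 + 0.2502) * (1 + 0.2577) = 1.2502 * 1.2577 = 1.572377
Square root: 1.572377^0.5 = 1.253944
Geometric mean = 1.253944 - 1 = 0.253944
As percentage: 25.39%

25.39%


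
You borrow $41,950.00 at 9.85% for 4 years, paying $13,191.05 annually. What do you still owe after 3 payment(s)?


Formula: Balance = PV*(1+r)^k - PMT*((1+r)^k - 1)/r
Growth: (1 + 0.0985)^3 = 1.325562
Accumulated factor: ((1+r)^k - 1)/r = 3.305202
Balance = $41,950.00 * 1.325562 - $13,191.05 * 3.305202
Balance = $12,008.26

$12,008.26


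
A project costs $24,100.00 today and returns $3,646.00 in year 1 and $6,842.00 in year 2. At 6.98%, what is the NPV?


Formula: NPV = C0 + C1/(1+r) + C2/(1+r)^2
Discount C1: $3,646.00 / (1 + 0.0698) = $3,408.11
Discount C2: $6,842.00 / (1 + 0.0698)^2 = $5,978.30
NPV = -$24,100.00 + $3,408.11 + $5,978.30 = -$14,713.58

-$14,713.58


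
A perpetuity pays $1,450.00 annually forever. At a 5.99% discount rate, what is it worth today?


Formula: PV = C / r
Substituting: PV = $1,450.00 / 0.0599
PV = $24,207.01

$24,207.01


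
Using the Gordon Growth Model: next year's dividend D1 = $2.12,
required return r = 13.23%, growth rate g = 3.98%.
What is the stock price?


Formula: P = D1 / (r - g)
Spread: r - g = 0.1323 - 0.0398 = 0.0925
Substituting: P = $2.12 / 0.0925
P = $22.92

$22.92


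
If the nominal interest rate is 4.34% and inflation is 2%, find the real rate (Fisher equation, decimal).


Formula: (1 + r_real) = (1 + r_nom) / (1 + inflation)
Substituting: (1 + r_real) = 1.0434 / 1.02
(1 + r_real) = 1.022941
r_real = 1.022941 - 1 = 0.022941

0.022941


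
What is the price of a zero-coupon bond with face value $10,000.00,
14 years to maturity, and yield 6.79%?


Formula: Price = FV / (1 + r)^n
Substituting: Price = $10,000.00 / (1 + 0.0679)^14
Discount factor: (1.0679)^14 = 2.508581
Price = $10,000.00 / 2.508581 = $3,986.32

$3,986.32


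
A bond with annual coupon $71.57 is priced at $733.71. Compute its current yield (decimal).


Formula: Current yield = annual coupon / price
Substituting: CY = $71.57 / $733.71
CY = 0.097545

0.097545


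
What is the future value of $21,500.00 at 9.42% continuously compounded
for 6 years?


Formula: FV = P * e^(r*t)
Exponent: r*t = 0.0942 * 6 = 0.5652
e^(0.5652) = 1.7598
FV = $21,500.00 * 1.7598 = $37,835.69

$37,835.69


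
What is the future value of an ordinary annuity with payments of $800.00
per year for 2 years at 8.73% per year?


Formula: FV = PMT * ((1+r)^n - 1) / r
Growth factor: (1 + 0.0873)^2 = 1.182221
Numerator: 1.182221 - 1 = 0.182221
FV = $800.00 * 0.182221 / 0.0873 = $1,669.84

$1,669.84


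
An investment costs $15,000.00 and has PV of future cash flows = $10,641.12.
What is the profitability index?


Formula: PI = PV(cash flows) / initial investment
Substituting: PI = $10,641.12 / $15,000.00
PI = 0.7094

0.7094


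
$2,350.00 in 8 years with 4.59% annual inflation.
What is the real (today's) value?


Formula: Real value = nominal / (1 + inflation)^years
Price level: (1 + 0.0459)^8 = 1.431928
Real value = $2,350.00 / 1.431928 = $1,641.14

$1,641.14


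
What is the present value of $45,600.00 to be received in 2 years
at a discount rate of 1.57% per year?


Formula: PV = FV / (1 + r)^n
Substituting: PV = $45,600.00 / (1 + 0.0157)^2
Discount factor: (1.0157)^2 = 1.031646
PV = $45,600.00 / 1.031646 = $44,201.19

$44,201.19


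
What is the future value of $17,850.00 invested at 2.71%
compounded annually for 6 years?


Formula: FV = P * (1 + r)^n
Substituting: FV = $17,850.00 * (1 + 0.0271)^6
Growth factor: (1.0271)^6 = 1.174022
FV = $17,850.00 * 1.174022 = $20,956.30

$20,956.30


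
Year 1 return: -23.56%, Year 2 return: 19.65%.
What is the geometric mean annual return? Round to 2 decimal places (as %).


Formula: Geometric mean = ((1+r1)*(1+r2))^(1/2) - 1
Product: (1 + -0.2356) * (1 + 0.1965) = 0.7644 * 1.1965 = 0.914605
Square root: 0.914605^0.5 = 0.95635
Geometric mean = 0.95635 - 1 = -0.04365
As percentage: -4.37%

-4.37%


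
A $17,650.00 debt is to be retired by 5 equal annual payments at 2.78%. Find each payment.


Formula: PMT = PV * r / (1 - (1+r)^(-n))
Denominator: 1 - (1 + 0.0278)^(-5) = 0.12812
Numerator: $17,650.00 * 0.0278 = 490.67
PMT = 490.67 / 0.12812 = $3,829.78

$3,829.78


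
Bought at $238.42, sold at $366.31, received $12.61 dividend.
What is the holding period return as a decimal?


Formula: HPR = (P1 - P0 + D) / P0
Gain: $366.31 - $238.42 + $12.61 = $140.50
HPR = $140.50 / $238.42 = 0.5893

0.5893


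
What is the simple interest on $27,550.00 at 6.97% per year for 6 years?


Formula: I = P * r * t
Substituting: I = $27,550.00 * 0.0697 * 6
Step: I = $27,550.00 * 0.4182
I = $11,521.41

$11,521.41


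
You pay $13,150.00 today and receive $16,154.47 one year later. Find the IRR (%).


Formula: IRR = C1/C0 - 1
Substituting: IRR = $16,154.47 / $13,150.00 - 1
Ratio: 1.228477 - 1 = 0.228477
IRR = 22.8477%

22.8477%


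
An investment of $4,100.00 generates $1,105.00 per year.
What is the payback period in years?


Formula: Payback = investment / annual cash flow
Substituting: Payback = $4,100.00 / $1,105.00
Payback = 3.7104 years

3.7104 years


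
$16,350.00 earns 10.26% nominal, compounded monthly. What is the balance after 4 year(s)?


Formula: FV = P * (1 + r/m)^(m*t)
Period rate: r/m = 0.1026 / 12 = 0.00855
Total periods: m*t = 12 * 4 = 48
Growth factor: (1 + 0.00855)^48 = 1.504793
FV = $16,350.00 * 1.504793 = $24,603.37

$24,603.37


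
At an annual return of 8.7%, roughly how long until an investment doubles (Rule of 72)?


Formula: Years ≈ 72 / r
Substituting: Years ≈ 72 / 8.7
Years ≈ 8.3

8.3 years


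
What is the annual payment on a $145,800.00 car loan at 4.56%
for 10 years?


Formula: PMT = PV * r / (1 - (1+r)^(-n))
Denominator: 1 - (1 + 0.0456)^(-10) = 0.359758
Numerator: $145,800.00 * 0.0456 = 6648.48
PMT = 6648.48 / 0.359758 = $18,480.43

$18,480.43


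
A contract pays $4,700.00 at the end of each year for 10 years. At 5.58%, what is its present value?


Formula: PV = PMT * (1 - (1+r)^(-n)) / r
Discount factor: (1 + 0.0558)^(-10) = 0.58101
Bracket: 1 - 0.58101 = 0.41899
PV = $4,700.00 * 0.41899 / 0.0558 = $35,291.29

$35,291.29


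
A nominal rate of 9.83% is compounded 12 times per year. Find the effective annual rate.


Formula: EAR = (1 + r/m)^m - 1
Period rate: r/m = 0.0983 / 12 = 0.008192
Compounding: (1 + 0.008192)^12 = 1.102852
EAR = 1.102852 - 1 = 0.102852

0.102852


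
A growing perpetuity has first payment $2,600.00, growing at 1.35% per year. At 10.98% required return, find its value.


Formula: PV = C / (r - g)
Spread: r - g = 0.1098 - 0.0135 = 0.0963
Substituting: PV = $2,600.00 / 0.0963
PV = $26,998.96

$26,998.96


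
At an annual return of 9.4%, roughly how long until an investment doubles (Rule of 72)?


Formula: Years ≈ 72 / r
Substituting: Years ≈ 72 / 9.4
Years ≈ 7.7

7.7 years


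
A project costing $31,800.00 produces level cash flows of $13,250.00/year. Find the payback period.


Formula: Payback = investment / annual cash flow
Substituting: Payback = $31,800.00 / $13,250.00
Payback = 2.4 years

2.4 years


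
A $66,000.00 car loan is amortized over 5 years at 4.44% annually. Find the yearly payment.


Formula: PMT = PV * r / (1 - (1+r)^(-n))
Denominator: 1 - (1 + 0.0444)^(-5) = 0.195241
Numerator: $66,000.00 * 0.0444 = 2930.4
PMT = 2930.4 / 0.195241 = $15,009.12

$15,009.12


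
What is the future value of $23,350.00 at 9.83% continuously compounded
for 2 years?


Formula: FV = P * e^(r*t)
Exponent: r*t = 0.0983 * 2 = 0.1966
e^(0.1966) = 1.217257
FV = $23,350.00 * 1.217257 = $28,422.95

$28,422.95


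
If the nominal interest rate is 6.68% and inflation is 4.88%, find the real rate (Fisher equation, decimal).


Formula: (1 + r_real) = (1 + r_nom) / (1 + inflation)
Substituting: (1 + r_real) = 1.0668 / 1.0488
(1 + r_real) = 1.017162
r_real = 1.017162 - 1 = 0.017162

0.017162


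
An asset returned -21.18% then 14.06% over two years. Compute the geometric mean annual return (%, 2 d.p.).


Formula: Geometric mean = ((1+r1)*(1+r2))^(1/2) - 1
Product: (1 + -0.2118) * (1 + 0.1406) = 0.7882 * 1.1406 = 0.899021
Square root: 0.899021^0.5 = 0.948167
Geometric mean = 0.948167 - 1 = -0.051833
As percentage: -5.18%

-5.18%


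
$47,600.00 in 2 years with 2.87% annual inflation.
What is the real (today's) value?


Formula: Real value = nominal / (1 + inflation)^years
Price level: (1 + 0.0287)^2 = 1.058224
Real value = $47,600.00 / 1.058224 = $44,981.04

$44,981.04


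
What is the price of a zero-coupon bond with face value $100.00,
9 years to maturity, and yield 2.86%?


Formula: Price = FV / (1 + r)^n
Substituting: Price = $100.00 / (1 + 0.0286)^9
Discount factor: (1.0286)^9 = 1.288898
Price = $100.00 / 1.288898 = $77.59

$77.59


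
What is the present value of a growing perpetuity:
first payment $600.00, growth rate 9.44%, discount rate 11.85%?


Formula: PV = C / (r - g)
Spread: r - g = 0.1185 - 0.0944 = 0.0241
Substituting: PV = $600.00 / 0.0241
PV = $24,896.27

$24,896.27


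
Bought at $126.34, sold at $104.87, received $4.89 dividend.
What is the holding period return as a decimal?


Formula: HPR = (P1 - P0 + D) / P0
Gain: $104.87 - $126.34 + $4.89 = -$16.58
HPR = -$16.58 / $126.34 = -0.1312

-0.1312


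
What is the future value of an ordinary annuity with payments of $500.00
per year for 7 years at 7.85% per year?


Formula: FV = PMT * ((1+r)^n - 1) / r
Growth factor: (1 + 0.0785)^7 = 1.697231
Numerator: 1.697231 - 1 = 0.697231
FV = $500.00 * 0.697231 / 0.0785 = $4,440.96

$4,440.96


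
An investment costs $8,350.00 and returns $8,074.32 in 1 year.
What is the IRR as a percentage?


Formula: IRR = C1/C0 - 1
Substituting: IRR = $8,074.32 / $8,350.00 - 1
Ratio: 0.966984 - 1 = -0.033016
IRR = -3.3016%

-3.3016%


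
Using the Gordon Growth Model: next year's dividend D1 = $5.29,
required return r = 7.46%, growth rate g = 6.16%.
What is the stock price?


Formula: P = D1 / (r - g)
Spread: r - g = 0.0746 - 0.0616 = 0.013
Substituting: P = $5.29 / 0.013
P = $406.92

$406.92


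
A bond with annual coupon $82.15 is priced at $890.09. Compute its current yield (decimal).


Formula: Current yield = annual coupon / price
Substituting: CY = $82.15 / $890.09
CY = 0.092294

0.092294


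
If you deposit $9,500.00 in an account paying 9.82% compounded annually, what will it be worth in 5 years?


Formula: FV = P * (1 + r)^n
Substituting: FV = $9,500.00 * (1 + 0.0982)^5
Growth factor: (1.0982)^5 = 1.597376
FV = $9,500.00 * 1.597376 = $15,175.07

$15,175.07


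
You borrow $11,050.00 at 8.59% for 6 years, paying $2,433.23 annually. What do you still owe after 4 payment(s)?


Formula: Balance = PV*(1+r)^k - PMT*((1+r)^k - 1)/r
Growth: (1 + 0.0859)^4 = 1.390463
Accumulated factor: ((1+r)^k - 1)/r = 4.545549
Balance = $11,050.00 * 1.390463 - $2,433.23 * 4.545549
Balance = $4,304.25

$4,304.25


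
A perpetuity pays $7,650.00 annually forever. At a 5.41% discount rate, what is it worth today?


Formula: PV = C / r
Substituting: PV = $7,650.00 / 0.0541
PV = $141,404.81

$141,404.81


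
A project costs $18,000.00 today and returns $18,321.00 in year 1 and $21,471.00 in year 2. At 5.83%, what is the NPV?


Formula: NPV = C0 + C1/(1+r) + C2/(1+r)^2
Discount C1: $18,321.00 / (1 + 0.0583) = $17,311.73
Discount C2: $21,471.00 / (1 + 0.0583)^2 = $19,170.55
NPV = -$18,000.00 + $17,311.73 + $19,170.55 = $18,482.28

$18,482.28


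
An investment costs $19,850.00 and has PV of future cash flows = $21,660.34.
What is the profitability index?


Formula: PI = PV(cash flows) / initial investment
Substituting: PI = $21,660.34 / $19,850.00
PI = 1.0912

1.0912


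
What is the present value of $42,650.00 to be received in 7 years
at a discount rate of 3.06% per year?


Formula: PV = FV / (1 + r)^n
Substituting: PV = $42,650.00 / (1 + 0.0306)^7
Discount factor: (1.0306)^7 = 1.234898
PV = $42,650.00 / 1.234898 = $34,537.27

$34,537.27


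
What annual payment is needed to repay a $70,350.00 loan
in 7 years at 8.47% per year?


Formula: PMT = PV * r / (1 - (1+r)^(-n))
Denominator: 1 - (1 + 0.0847)^(-7) = 0.433979
Numerator: $70,350.00 * 0.0847 = 5958.645
PMT = 5958.645 / 0.433979 = $13,730.26

$13,730.26


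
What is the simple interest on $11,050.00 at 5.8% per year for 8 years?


Formula: I = P * r * t
Substituting: I = $11,050.00 * 0.058 * 8
Step: I = $11,050.00 * 0.464
I = $5,127.20

$5,127.20


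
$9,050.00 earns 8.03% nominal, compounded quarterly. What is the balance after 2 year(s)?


Formula: FV = P * (1 + r/m)^(m*t)
Period rate: r/m = 0.0803 / 4 = 0.020075
Total periods: m*t = 4 * 2 = 8
Growth factor: (1 + 0.020075)^8 = 1.172349
FV = $9,050.00 * 1.172349 = $10,609.76

$10,609.76


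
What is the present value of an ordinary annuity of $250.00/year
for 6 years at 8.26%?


Formula: PV = PMT * (1 - (1+r)^(-n)) / r
Discount factor: (1 + 0.0826)^(-6) = 0.621143
Bracket: 1 - 0.621143 = 0.378857
PV = $250.00 * 0.378857 / 0.0826 = $1,146.66

$1,146.66


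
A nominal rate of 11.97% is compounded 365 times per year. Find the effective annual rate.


Formula: EAR = (1 + r/m)^m - 1
Period rate: r/m = 0.1197 / 365 = 0.000328
Compounding: (1 + 0.000328)^365 = 1.127137
EAR = 1.127137 - 1 = 0.127137

0.127137


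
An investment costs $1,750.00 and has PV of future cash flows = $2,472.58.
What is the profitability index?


Formula: PI = PV(cash flows) / initial investment
Substituting: PI = $2,472.58 / $1,750.00
PI = 1.4129

1.4129


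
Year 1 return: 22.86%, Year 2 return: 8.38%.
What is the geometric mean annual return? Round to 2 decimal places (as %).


Formula: Geometric mean = ((1+r1)*(1+r2))^(1/2) - 1
Product: (1 + 0.2286) * (1 + 0.0838) = 1.2286 * 1.0838 = 1.331557
Square root: 1.331557^0.5 = 1.153931
Geometric mean = 1.153931 - 1 = 0.153931
As percentage: 15.39%

15.39%


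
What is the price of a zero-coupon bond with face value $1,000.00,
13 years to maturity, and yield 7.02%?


Formula: Price = FV / (1 + r)^n
Substituting: Price = $1,000.00 / (1 + 0.0702)^13
Discount factor: (1.0702)^13 = 2.415707
Price = $1,000.00 / 2.415707 = $413.96

$413.96


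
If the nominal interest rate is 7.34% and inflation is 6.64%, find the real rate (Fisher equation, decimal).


Formula: (1 + r_real) = (1 + r_nom) / (1 + inflation)
Substituting: (1 + r_real) = 1.0734 / 1.0664
(1 + r_real) = 1.006564
r_real = 1.006564 - 1 = 0.006564

0.006564


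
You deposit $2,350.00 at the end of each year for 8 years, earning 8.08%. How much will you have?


Formula: FV = PMT * ((1+r)^n - 1) / r
Growth factor: (1 + 0.0808)^8 = 1.861927
Numerator: 1.861927 - 1 = 0.861927
FV = $2,350.00 * 0.861927 / 0.0808 = $25,068.43

$25,068.43


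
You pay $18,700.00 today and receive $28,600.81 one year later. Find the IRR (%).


Formula: IRR = C1/C0 - 1
Substituting: IRR = $28,600.81 / $18,700.00 - 1
Ratio: 1.529455 - 1 = 0.529455
IRR = 52.9455%

52.9455%


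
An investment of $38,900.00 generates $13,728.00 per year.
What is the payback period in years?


Formula: Payback = investment / annual cash flow
Substituting: Payback = $38,900.00 / $13,728.00
Payback = 2.8336 years

2.8336 years


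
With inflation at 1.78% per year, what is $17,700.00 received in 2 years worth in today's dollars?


Formula: Real value = nominal / (1 + inflation)^years
Price level: (1 + 0.0178)^2 = 1.035917
Real value = $17,700.00 / 1.035917 = $17,086.31

$17,086.31


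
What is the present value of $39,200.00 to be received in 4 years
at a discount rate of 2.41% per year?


Formula: PV = FV / (1 + r)^n
Substituting: PV = $39,200.00 / (1 + 0.0241)^4
Discount factor: (1.0241)^4 = 1.099941
PV = $39,200.00 / 1.099941 = $35,638.27

$35,638.27


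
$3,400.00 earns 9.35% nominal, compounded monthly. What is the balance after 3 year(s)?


Formula: FV = P * (1 + r/m)^(m*t)
Period rate: r/m = 0.0935 / 12 = 0.007792
Total periods: m*t = 12 * 3 = 36
Growth factor: (1 + 0.007792)^36 = 1.322353
FV = $3,400.00 * 1.322353 = $4,496.00

$4,496.00


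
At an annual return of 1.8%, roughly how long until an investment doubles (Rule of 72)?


Formula: Years ≈ 72 / r
Substituting: Years ≈ 72 / 1.8
Years ≈ 40.0

40.0 years


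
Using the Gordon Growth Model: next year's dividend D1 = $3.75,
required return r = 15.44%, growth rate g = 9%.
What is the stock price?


Formula: P = D1 / (r - g)
Spread: r - g = 0.1544 - 0.09 = 0.0644
Substituting: P = $3.75 / 0.0644
P = $58.23

$58.23


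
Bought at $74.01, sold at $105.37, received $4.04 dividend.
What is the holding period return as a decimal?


Formula: HPR = (P1 - P0 + D) / P0
Gain: $105.37 - $74.01 + $4.04 = $35.40
HPR = $35.40 / $74.01 = 0.4783

0.4783


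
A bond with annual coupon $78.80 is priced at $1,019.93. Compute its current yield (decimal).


Formula: Current yield = annual coupon / price
Substituting: CY = $78.80 / $1,019.93
CY = 0.07726

0.07726


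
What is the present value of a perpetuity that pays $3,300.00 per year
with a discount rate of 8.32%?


Formula: PV = C / r
Substituting: PV = $3,300.00 / 0.0832
PV = $39,663.46

$39,663.46


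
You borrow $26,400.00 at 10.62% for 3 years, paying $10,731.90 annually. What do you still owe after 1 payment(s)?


Formula: Balance = PV*(1+r)^k - PMT*((1+r)^k - 1)/r
Growth: (1 + 0.1062)^1 = 1.1062
Accumulated factor: ((1+r)^k - 1)/r = 1.0
Balance = $26,400.00 * 1.1062 - $10,731.90 * 1.0
Balance = $18,471.78

$18,471.78


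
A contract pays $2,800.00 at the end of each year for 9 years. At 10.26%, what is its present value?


Formula: PV = PMT * (1 - (1+r)^(-n)) / r
Discount factor: (1 + 0.1026)^(-9) = 0.415182
Bracket: 1 - 0.415182 = 0.584818
PV = $2,800.00 * 0.584818 / 0.1026 = $15,959.96

$15,959.96


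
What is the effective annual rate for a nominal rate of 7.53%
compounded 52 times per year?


Formula: EAR = (1 + r/m)^m - 1
Period rate: r/m = 0.0753 / 52 = 0.001448
Compounding: (1 + 0.001448)^52 = 1.078149
EAR = 1.078149 - 1 = 0.078149

0.078149


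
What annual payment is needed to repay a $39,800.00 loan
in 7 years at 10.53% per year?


Formula: PMT = PV * r / (1 - (1+r)^(-n))
Denominator: 1 - (1 + 0.1053)^(-7) = 0.503821
Numerator: $39,800.00 * 0.1053 = 4190.94
PMT = 4190.94 / 0.503821 = $8,318.32

$8,318.32


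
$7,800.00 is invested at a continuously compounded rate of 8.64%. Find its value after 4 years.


Formula: FV = P * e^(r*t)
Exponent: r*t = 0.0864 * 4 = 0.3456
e^(0.3456) = 1.412837
FV = $7,800.00 * 1.412837 = $11,020.13

$11,020.13


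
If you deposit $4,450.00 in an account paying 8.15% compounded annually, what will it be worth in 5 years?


Formula: FV = P * (1 + r)^n
Substituting: FV = $4,450.00 * (1 + 0.0815)^5
Growth factor: (1.0815)^5 = 1.47956
FV = $4,450.00 * 1.47956 = $6,584.04

$6,584.04


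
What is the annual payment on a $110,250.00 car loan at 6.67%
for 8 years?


Formula: PMT = PV * r / (1 - (1+r)^(-n))
Denominator: 1 - (1 + 0.0667)^(-8) = 0.40343
Numerator: $110,250.00 * 0.0667 = 7353.675
PMT = 7353.675 / 0.40343 = $18,227.90

$18,227.90


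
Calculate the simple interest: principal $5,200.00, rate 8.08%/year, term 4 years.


Formula: I = P * r * t
Substituting: I = $5,200.00 * 0.0808 * 4
Step: I = $5,200.00 * 0.3232
I = $1,680.64

$1,680.64


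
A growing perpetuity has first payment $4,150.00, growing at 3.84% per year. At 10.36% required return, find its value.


Formula: PV = C / (r - g)
Spread: r - g = 0.1036 - 0.0384 = 0.0652
Substituting: PV = $4,150.00 / 0.0652
PV = $63,650.31

$63,650.31


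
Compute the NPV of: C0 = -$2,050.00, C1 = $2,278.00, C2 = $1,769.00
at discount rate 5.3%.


Formula: NPV = C0 + C1/(1+r) + C2/(1+r)^2
Discount C1: $2,278.00 / (1 + 0.053) = $2,163.34
Discount C2: $1,769.00 / (1 + 0.053)^2 = $1,595.41
NPV = -$2,050.00 + $2,163.34 + $1,595.41 = $1,708.75

$1,708.75


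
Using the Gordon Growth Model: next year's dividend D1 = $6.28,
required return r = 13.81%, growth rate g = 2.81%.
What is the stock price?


Formula: P = D1 / (r - g)
Spread: r - g = 0.1381 - 0.0281 = 0.11
Substituting: P = $6.28 / 0.11
P = $57.09

$57.09


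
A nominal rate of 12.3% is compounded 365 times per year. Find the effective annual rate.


Formula: EAR = (1 + r/m)^m - 1
Period rate: r/m = 0.123 / 365 = 0.000337
Compounding: (1 + 0.000337)^365 = 1.130861
EAR = 1.130861 - 1 = 0.130861

0.130861


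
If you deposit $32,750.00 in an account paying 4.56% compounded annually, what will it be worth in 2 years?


Formula: FV = P * (1 + r)^n
Substituting: FV = $32,750.00 * (1 + 0.0456)^2
Growth factor: (1.0456)^2 = 1.093279
FV = $32,750.00 * 1.093279 = $35,804.90

$35,804.90


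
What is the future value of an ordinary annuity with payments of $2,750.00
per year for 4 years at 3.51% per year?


Formula: FV = PMT * ((1+r)^n - 1) / r
Growth factor: (1 + 0.0351)^4 = 1.147967
Numerator: 1.147967 - 1 = 0.147967
FV = $2,750.00 * 0.147967 / 0.0351 = $11,592.82

$11,592.82


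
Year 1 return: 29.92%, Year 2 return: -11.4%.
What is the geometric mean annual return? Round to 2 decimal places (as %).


Formula: Geometric mean = ((1+r1)*(1+r2))^(1/2) - 1
Product: (1 + 0.2992) * (1 + -0.114) = 1.2992 * 0.886 = 1.151091
Square root: 1.151091^0.5 = 1.072889
Geometric mean = 1.072889 - 1 = 0.072889
As percentage: 7.29%

7.29%


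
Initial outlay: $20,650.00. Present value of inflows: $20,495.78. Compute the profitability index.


Formula: PI = PV(cash flows) / initial investment
Substituting: PI = $20,495.78 / $20,650.00
PI = 0.9925

0.9925


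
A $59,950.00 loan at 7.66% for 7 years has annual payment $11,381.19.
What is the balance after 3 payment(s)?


Formula: Balance = PV*(1+r)^k - PMT*((1+r)^k - 1)/r
Growth: (1 + 0.0766)^3 = 1.247852
Accumulated factor: ((1+r)^k - 1)/r = 3.235668
Balance = $59,950.00 * 1.247852 - $11,381.19 * 3.235668
Balance = $37,982.99

$37,982.99


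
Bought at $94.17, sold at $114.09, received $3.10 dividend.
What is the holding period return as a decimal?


Formula: HPR = (P1 - P0 + D) / P0
Gain: $114.09 - $94.17 + $3.10 = $23.02
HPR = $23.02 / $94.17 = 0.2445

0.2445


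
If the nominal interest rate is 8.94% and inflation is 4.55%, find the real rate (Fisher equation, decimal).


Formula: (1 + r_real) = (1 + r_nom) / (1 + inflation)
Substituting: (1 + r_real) = 1.0894 / 1.0455
(1 + r_real) = 1.041989
r_real = 1.041989 - 1 = 0.041989

0.041989


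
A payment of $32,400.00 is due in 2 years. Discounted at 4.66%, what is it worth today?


Formula: PV = FV / (1 + r)^n
Substituting: PV = $32,400.00 / (1 + 0.0466)^2
Discount factor: (1.0466)^2 = 1.095372
PV = $32,400.00 / 1.095372 = $29,579.00

$29,579.00


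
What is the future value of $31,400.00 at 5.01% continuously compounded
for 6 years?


Formula: FV = P * e^(r*t)
Exponent: r*t = 0.0501 * 6 = 0.3006
e^(0.3006) = 1.350669
FV = $31,400.00 * 1.350669 = $42,411.01

$42,411.01


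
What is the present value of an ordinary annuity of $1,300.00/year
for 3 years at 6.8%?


Formula: PV = PMT * (1 - (1+r)^(-n)) / r
Discount factor: (1 + 0.068)^(-3) = 0.820892
Bracket: 1 - 0.820892 = 0.179108
PV = $1,300.00 * 0.179108 / 0.068 = $3,424.12

$3,424.12


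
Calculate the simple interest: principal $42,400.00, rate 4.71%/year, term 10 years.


Formula: I = P * r * t
Substituting: I = $42,400.00 * 0.0471 * 10
Step: I = $42,400.00 * 0.471
I = $19,970.40

$19,970.40


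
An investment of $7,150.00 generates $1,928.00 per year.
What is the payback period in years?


Formula: Payback = investment / annual cash flow
Substituting: Payback = $7,150.00 / $1,928.00
Payback = 3.7085 years

3.7085 years


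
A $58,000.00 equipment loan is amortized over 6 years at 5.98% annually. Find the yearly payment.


Formula: PMT = PV * r / (1 - (1+r)^(-n))
Denominator: 1 - (1 + 0.0598)^(-6) = 0.294241
Numerator: $58,000.00 * 0.0598 = 3468.4
PMT = 3468.4 / 0.294241 = $11,787.62

$11,787.62


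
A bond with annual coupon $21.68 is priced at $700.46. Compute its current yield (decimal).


Formula: Current yield = annual coupon / price
Substituting: CY = $21.68 / $700.46
CY = 0.030951

0.030951


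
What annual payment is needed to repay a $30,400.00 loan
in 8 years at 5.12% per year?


Formula: PMT = PV * r / (1 - (1+r)^(-n))
Denominator: 1 - (1 + 0.0512)^(-8) = 0.329317
Numerator: $30,400.00 * 0.0512 = 1556.48
PMT = 1556.48 / 0.329317 = $4,726.39

$4,726.39


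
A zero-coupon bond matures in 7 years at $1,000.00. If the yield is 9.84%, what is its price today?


Formula: Price = FV / (1 + r)^n
Substituting: Price = $1,000.00 / (1 + 0.0984)^7
Discount factor: (1.0984)^7 = 1.928962
Price = $1,000.00 / 1.928962 = $518.41

$518.41


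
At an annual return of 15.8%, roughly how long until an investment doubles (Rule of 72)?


Formula: Years ≈ 72 / r
Substituting: Years ≈ 72 / 15.8
Years ≈ 4.6

4.6 years


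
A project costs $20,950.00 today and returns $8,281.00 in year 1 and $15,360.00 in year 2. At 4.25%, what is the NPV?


Formula: NPV = C0 + C1/(1+r) + C2/(1+r)^2
Discount C1: $8,281.00 / (1 + 0.0425) = $7,943.41
Discount C2: $15,360.00 / (1 + 0.0425)^2 = $14,133.15
NPV = -$20,950.00 + $7,943.41 + $14,133.15 = $1,126.56

$1,126.56


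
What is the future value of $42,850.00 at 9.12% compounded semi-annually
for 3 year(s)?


Formula: FV = P * (1 + r/m)^(m*t)
Period rate: r/m = 0.0912 / 2 = 0.0456
Total periods: m*t = 2 * 3 = 6
Growth factor: (1 + 0.0456)^6 = 1.306753
FV = $42,850.00 * 1.306753 = $55,994.36

$55,994.36


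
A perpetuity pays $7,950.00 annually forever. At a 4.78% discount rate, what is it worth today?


Formula: PV = C / r
Substituting: PV = $7,950.00 / 0.0478
PV = $166,317.99

$166,317.99


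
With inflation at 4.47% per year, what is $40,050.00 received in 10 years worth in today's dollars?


Formula: Real value = nominal / (1 + inflation)^years
Price level: (1 + 0.0447)^10 = 1.548517
Real value = $40,050.00 / 1.548517 = $25,863.46

$25,863.46


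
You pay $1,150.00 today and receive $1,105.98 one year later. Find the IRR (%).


Formula: IRR = C1/C0 - 1
Substituting: IRR = $1,105.98 / $1,150.00 - 1
Ratio: 0.961722 - 1 = -0.038278
IRR = -3.8278%

-3.8278%


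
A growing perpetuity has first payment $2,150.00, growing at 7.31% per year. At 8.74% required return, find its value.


Formula: PV = C / (r - g)
Spread: r - g = 0.0874 - 0.0731 = 0.0143
Substituting: PV = $2,150.00 / 0.0143
PV = $150,349.65

$150,349.65


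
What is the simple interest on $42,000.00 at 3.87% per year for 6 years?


Formula: I = P * r * t
Substituting: I = $42,000.00 * 0.0387 * 6
Step: I = $42,000.00 * 0.2322
I = $9,752.40

$9,752.40


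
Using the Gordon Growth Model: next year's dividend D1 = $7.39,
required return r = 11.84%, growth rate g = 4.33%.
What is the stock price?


Formula: P = D1 / (r - g)
Spread: r - g = 0.1184 - 0.0433 = 0.0751
Substituting: P = $7.39 / 0.0751
P = $98.40

$98.40


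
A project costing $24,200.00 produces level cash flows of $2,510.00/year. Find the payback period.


Formula: Payback = investment / annual cash flow
Substituting: Payback = $24,200.00 / $2,510.00
Payback = 9.6414 years

9.6414 years


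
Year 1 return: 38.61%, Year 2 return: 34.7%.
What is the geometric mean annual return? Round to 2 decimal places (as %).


Formula: Geometric mean = ((1+r1)*(1+r2))^(1/2) - 1
Product: (1 + 0.3861) * (1 + 0.347) = 1.3861 * 1.347 = 1.867077
Square root: 1.867077^0.5 = 1.36641
Geometric mean = 1.36641 - 1 = 0.36641
As percentage: 36.64%

36.64%


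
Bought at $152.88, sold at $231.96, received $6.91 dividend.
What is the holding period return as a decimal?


Formula: HPR = (P1 - P0 + D) / P0
Gain: $231.96 - $152.88 + $6.91 = $85.99
HPR = $85.99 / $152.88 = 0.5625

0.5625


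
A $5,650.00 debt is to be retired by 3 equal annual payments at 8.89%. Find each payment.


Formula: PMT = PV * r / (1 - (1+r)^(-n))
Denominator: 1 - (1 + 0.0889)^(-3) = 0.225474
Numerator: $5,650.00 * 0.0889 = 502.285
PMT = 502.285 / 0.225474 = $2,227.68

$2,227.68


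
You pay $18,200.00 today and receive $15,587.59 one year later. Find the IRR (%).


Formula: IRR = C1/C0 - 1
Substituting: IRR = $15,587.59 / $18,200.00 - 1
Ratio: 0.856461 - 1 = -0.143539
IRR = -14.3539%

-14.3539%


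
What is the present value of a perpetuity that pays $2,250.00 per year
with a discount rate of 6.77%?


Formula: PV = C / r
Substituting: PV = $2,250.00 / 0.0677
PV = $33,234.86

$33,234.86


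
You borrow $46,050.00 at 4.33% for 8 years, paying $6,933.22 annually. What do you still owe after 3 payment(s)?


Formula: Balance = PV*(1+r)^k - PMT*((1+r)^k - 1)/r
Growth: (1 + 0.0433)^3 = 1.135606
Accumulated factor: ((1+r)^k - 1)/r = 3.131775
Balance = $46,050.00 * 1.135606 - $6,933.22 * 3.131775
Balance = $30,581.37

$30,581.37
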